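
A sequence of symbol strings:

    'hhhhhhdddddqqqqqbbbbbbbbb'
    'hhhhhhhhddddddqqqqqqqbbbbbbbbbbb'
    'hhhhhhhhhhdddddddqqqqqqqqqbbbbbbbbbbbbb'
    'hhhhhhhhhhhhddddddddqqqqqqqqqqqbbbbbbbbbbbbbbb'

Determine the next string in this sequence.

Each string has the form h^{2n} d^{n+2} q^{2n-1} b^{2n+3}, where the shown terms are n = 3, 4, 5, 6.
At n = 7 the blocks have lengths 14, 9, 13, 17.

hhhhhhhhhhhhhhdddddddddqqqqqqqqqqqqqbbbbbbbbbbbbbbbbb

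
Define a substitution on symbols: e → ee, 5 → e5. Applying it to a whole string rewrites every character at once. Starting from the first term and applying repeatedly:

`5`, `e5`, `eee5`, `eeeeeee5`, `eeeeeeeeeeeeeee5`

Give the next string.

Replace each of the 16 characters of eeeeeeeeeeeeeee5 in place — ee ee ee ee ee ee ee ee ee ee ee ee ee ee ee e5 — and concatenate.

eeeeeeeeeeeeeeeeeeeeeeeeeeeeeee5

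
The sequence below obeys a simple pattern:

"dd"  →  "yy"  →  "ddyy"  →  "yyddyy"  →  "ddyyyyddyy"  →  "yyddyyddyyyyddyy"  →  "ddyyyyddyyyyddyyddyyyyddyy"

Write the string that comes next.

This is a Fibonacci-style word recurrence s(k) = s(k−2)·s(k−1): e.g. dd·yy = ddyy.
The next term joins yyddyyddyyyyddyy and ddyyyyddyyyyddyyddyyyyddyy.

yyddyyddyyyyddyyddyyyyddyyyyddyyddyyyyddyy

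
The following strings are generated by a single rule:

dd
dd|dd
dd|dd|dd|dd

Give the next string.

Every step duplicates the string with '|' between the halves.
So the next term is two copies of dd|dd|dd|dd with '|' between the halves.

dd|dd|dd|dd|dd|dd|dd|dd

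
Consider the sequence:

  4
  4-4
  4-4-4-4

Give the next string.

Each string is two copies of the previous one joined by '-'.
Doubling 4-4-4-4 with '-' between the halves:

4-4-4-4-4-4-4-4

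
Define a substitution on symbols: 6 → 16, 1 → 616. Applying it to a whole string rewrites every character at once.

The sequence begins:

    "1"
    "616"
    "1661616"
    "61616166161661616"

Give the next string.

Applying the rule to each of the 17 symbols of 61616166161661616 gives the pieces 16 616 16 616 16 616 16 16 616 16 616 16 16 616 16 616 16, which concatenate to the answer.

16616166161661616166161661616166161661616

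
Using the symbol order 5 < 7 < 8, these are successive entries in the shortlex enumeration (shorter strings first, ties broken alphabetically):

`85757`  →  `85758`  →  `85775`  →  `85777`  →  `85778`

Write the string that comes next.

Find the rightmost character of 85778 below 8, bump it to the next letter, and reset everything to its right to 5.

85785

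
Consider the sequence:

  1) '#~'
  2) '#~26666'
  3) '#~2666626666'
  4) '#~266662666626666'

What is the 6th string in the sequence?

#~2666626666266662666626666

The strings grow by a fixed suffix 26666 each time.
From #~266662666626666, 2 further steps: #~266662666626666 → #~26666266662666626666 → (answer).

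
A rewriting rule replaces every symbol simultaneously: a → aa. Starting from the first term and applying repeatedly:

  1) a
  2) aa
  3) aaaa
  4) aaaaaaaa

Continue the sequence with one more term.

aaaaaaaaaaaaaaaa

Rewriting each symbol of aaaaaaaa: a→aa, a→aa, a→aa, a→aa, a→aa, a→aa, a→aa, a→aa, which concatenates to aa aa aa aa aa aa aa aa.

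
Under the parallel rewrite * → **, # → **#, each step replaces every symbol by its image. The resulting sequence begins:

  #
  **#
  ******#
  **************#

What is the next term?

Rewriting the 15 symbols of **************# one by one yields ** ** ** ** ** ** ** ** ** ** ** ** ** ** **#; concatenated:

******************************#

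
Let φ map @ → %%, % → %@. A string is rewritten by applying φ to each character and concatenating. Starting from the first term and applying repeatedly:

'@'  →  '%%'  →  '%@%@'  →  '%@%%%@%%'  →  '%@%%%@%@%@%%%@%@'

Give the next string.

%@%%%@%@%@%%%@%%%@%%%@%@%@%%%@%%

Applying the rule to each of the 16 symbols of %@%%%@%@%@%%%@%@ gives the pieces %@ %% %@ %@ %@ %% %@ %% %@ %% %@ %@ %@ %% %@ %%, which concatenate to the answer.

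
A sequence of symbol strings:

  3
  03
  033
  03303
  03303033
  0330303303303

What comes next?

This is a Fibonacci-style word recurrence s(k) = s(k−1)·s(k−2): e.g. 03·3 = 033.
The next term joins 0330303303303 and 03303033.

033030330330303303033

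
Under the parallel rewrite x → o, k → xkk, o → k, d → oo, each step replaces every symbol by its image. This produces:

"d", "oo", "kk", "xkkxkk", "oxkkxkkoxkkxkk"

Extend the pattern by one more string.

koxkkxkkoxkkxkkkoxkkxkkoxkkxkk

Applying the rule to each of the 14 symbols of oxkkxkkoxkkxkk gives the pieces k o xkk xkk o xkk xkk k o xkk xkk o xkk xkk, which concatenate to the answer.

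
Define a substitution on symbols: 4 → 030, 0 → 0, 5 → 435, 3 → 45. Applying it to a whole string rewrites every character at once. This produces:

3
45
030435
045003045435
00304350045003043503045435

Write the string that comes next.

0045003045435000304350045003045435045003043503045435

Applying the rule to each of the 26 symbols of 00304350045003043503045435 gives the pieces 0 0 45 0 030 45 435 0 0 030 435 0 0 45 0 030 45 435 0 45 0 030 435 030 45 435, which concatenate to the answer.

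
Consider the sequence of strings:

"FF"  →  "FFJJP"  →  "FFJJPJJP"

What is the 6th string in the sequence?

FFJJPJJPJJPJJPJJP

Every step adds JJP to the end: s(k+1) = s(k)·JJP.
From FFJJPJJP, 3 further steps: FFJJPJJP → FFJJPJJPJJP → FFJJPJJPJJPJJP → (answer).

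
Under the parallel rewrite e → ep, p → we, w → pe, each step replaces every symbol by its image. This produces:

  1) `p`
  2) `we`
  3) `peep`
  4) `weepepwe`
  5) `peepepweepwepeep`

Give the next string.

Rewriting the 16 symbols of peepepweepwepeep one by one yields we ep ep we ep we pe ep ep we pe ep we ep ep we; concatenated:

weepepweepwepeepepwepeepweepepwe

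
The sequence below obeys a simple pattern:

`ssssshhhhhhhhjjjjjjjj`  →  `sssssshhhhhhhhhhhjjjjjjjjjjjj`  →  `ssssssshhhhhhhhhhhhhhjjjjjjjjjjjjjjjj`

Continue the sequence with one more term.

The n-th term is n+3 s's then 3n+2 h's then 4n j's, where the shown terms are n = 2, 3, 4.
At n = 5 the blocks have lengths 8, 17, 20.

sssssssshhhhhhhhhhhhhhhhhjjjjjjjjjjjjjjjjjjjj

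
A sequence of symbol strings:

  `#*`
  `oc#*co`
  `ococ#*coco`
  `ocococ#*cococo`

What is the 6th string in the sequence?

s(k+1) = oc·s(k)·co, so each term gains oc as a prefix and co as a suffix.
From ocococ#*cococo, 2 further steps: ocococ#*cococo → ococococ#*cocococo → (answer).

ocococococ#*cococococo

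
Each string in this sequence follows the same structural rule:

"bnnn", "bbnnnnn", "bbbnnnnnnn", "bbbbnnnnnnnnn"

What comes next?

Term n consists of n-1 b's, followed by 2n-1 n's, where the shown terms are n = 2, 3, 4, 5.
Setting n = 6 gives 5, 11 characters in each block.

bbbbbnnnnnnnnnnn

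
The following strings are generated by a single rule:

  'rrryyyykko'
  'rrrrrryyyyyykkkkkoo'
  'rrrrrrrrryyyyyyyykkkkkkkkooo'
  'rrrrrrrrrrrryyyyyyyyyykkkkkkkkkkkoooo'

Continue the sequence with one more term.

Reading off run lengths: r runs 3, 6, 9, 12; y runs 4, 6, 8, 10; k runs 2, 5, 8, 11; o runs 1, 2, 3, 4 — each is linear in n (n = 1, 2, …).
For the next term, n = 5, so the run lengths are 15, 12, 14, 5.

rrrrrrrrrrrrrrryyyyyyyyyyyykkkkkkkkkkkkkkooooo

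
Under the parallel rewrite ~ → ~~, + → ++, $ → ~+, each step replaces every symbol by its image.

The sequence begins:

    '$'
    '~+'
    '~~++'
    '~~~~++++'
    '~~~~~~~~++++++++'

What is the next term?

Rewriting the 16 symbols of ~~~~~~~~++++++++ one by one yields ~~ ~~ ~~ ~~ ~~ ~~ ~~ ~~ ++ ++ ++ ++ ++ ++ ++ ++; concatenated:

~~~~~~~~~~~~~~~~++++++++++++++++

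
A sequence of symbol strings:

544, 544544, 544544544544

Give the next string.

s(k+1) = s(k)·s(k) — each term doubles the last.
One more doubling of 544544544544 gives the answer.

544544544544544544544544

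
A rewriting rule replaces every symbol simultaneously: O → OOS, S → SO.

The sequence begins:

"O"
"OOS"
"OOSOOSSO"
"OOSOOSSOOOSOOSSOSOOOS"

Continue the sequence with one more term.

OOSOOSSOOOSOOSSOSOOOSOOSOOSSOOOSOOSSOSOOOSSOOOSOOSOOSSO

Replace each of the 21 characters of OOSOOSSOOOSOOSSOSOOOS in place — OOS OOS SO OOS OOS SO SO OOS OOS OOS SO OOS OOS SO SO OOS SO OOS OOS OOS SO — and concatenate.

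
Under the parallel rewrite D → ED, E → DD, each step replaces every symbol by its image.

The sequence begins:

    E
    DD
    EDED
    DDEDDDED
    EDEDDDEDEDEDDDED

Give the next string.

DDEDDDEDEDEDDDEDDDEDDDEDEDEDDDED

Applying the rule to each of the 16 symbols of EDEDDDEDEDEDDDED gives the pieces DD ED DD ED ED ED DD ED DD ED DD ED ED ED DD ED, which concatenate to the answer.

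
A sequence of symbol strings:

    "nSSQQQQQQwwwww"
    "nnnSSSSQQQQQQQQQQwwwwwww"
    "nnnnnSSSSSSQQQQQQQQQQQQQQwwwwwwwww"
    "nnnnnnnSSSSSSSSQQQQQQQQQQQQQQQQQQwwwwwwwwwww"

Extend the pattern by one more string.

nnnnnnnnnSSSSSSSSSSQQQQQQQQQQQQQQQQQQQQQQwwwwwwwwwwwww

The n-th term is 2n-1 n's then 2n S's then 4n+2 Q's then 2n+3 w's (n = 1, 2, …).
At n = 5 the blocks have lengths 9, 10, 22, 13.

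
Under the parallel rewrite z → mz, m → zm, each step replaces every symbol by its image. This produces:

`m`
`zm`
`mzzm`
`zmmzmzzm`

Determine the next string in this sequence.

mzzmzmmzzmmzmzzm

Apply φ to zmmzmzzm symbol by symbol: z→mz, m→zm, m→zm, z→mz, m→zm, z→mz, z→mz, m→zm; joined: mz zm zm mz zm mz mz zm.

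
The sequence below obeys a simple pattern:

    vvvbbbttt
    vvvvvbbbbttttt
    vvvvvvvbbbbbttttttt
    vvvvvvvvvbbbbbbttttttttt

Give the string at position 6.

vvvvvvvvvvvvvbbbbbbbbttttttttttttt

Reading off run lengths: v runs 3, 5, 7, 9; b runs 3, 4, 5, 6; t runs 3, 5, 7, 9 — each is linear in n (n = 1, 2, …).
At n = 6 the blocks have lengths 13, 8, 13.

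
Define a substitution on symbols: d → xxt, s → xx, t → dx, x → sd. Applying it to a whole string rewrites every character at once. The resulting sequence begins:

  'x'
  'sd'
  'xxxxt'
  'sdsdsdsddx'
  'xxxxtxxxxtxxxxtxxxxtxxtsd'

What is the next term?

Applying the rule to each of the 25 symbols of xxxxtxxxxtxxxxtxxxxtxxtsd gives the pieces sd sd sd sd dx sd sd sd sd dx sd sd sd sd dx sd sd sd sd dx sd sd dx xx xxt, which concatenate to the answer.

sdsdsdsddxsdsdsdsddxsdsdsdsddxsdsdsdsddxsdsddxxxxxt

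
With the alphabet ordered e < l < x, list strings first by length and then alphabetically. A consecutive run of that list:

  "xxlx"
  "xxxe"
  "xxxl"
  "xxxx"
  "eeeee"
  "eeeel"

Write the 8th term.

eeele

Continuing the enumeration 2 steps past eeeel: eeeel → eeeex → (answer).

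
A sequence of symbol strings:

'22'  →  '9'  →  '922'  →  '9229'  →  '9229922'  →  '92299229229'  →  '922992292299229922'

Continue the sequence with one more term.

92299229229922992292299229229

Each term (from the third on) is the previous term followed by the one before it: term 3 = 9·22 = 922.
So term 8 is 922992292299229922·92299229229.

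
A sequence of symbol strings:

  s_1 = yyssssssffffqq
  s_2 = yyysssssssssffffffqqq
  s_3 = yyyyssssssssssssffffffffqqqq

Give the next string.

Term n consists of n y's, followed by 3n s's, followed by 2n f's, followed by n q's, where the shown terms are n = 2, 3, 4.
At n = 5 the blocks have lengths 5, 15, 10, 5.

yyyyysssssssssssssssffffffffffqqqqq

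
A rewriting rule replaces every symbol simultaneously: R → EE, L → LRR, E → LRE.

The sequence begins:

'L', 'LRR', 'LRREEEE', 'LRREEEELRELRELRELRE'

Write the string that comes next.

LRREEEELRELRELRELRELRREELRELRREELRELRREELRELRREELRE

Replace each of the 19 characters of LRREEEELRELRELRELRE in place — LRR EE EE LRE LRE LRE LRE LRR EE LRE LRR EE LRE LRR EE LRE LRR EE LRE — and concatenate.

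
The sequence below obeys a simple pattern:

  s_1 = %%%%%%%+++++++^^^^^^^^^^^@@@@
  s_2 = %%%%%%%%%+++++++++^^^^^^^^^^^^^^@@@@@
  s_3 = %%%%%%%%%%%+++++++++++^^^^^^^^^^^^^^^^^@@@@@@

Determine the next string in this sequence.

Term n consists of 2n+1 %'s, followed by 2n+1 +'s, followed by 3n+2 ^'s, followed by n+1 @'s, where the shown terms are n = 3, 4, 5.
At n = 6 the blocks have lengths 13, 13, 20, 7.

%%%%%%%%%%%%%+++++++++++++^^^^^^^^^^^^^^^^^^^^@@@@@@@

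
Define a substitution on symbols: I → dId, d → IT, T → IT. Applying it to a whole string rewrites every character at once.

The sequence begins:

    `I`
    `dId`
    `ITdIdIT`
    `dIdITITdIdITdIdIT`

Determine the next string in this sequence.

φ(dIdITITdIdITdIdIT) expands symbol-by-symbol to IT dId IT dId IT dId IT IT dId IT dId IT IT dId IT dId IT; joining the 17 pieces gives the next term.

ITdIdITdIdITdIdITITdIdITdIdITITdIdITdIdIT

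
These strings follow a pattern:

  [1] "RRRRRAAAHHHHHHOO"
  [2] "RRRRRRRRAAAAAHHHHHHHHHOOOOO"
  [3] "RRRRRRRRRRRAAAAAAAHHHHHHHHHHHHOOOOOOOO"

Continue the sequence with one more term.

RRRRRRRRRRRRRRAAAAAAAAAHHHHHHHHHHHHHHHOOOOOOOOOOO

Term n consists of 3n+2 R's, followed by 2n+1 A's, followed by 3n+3 H's, followed by 3n-1 O's (n = 1, 2, …).
For the next term, n = 4, so the run lengths are 14, 9, 15, 11.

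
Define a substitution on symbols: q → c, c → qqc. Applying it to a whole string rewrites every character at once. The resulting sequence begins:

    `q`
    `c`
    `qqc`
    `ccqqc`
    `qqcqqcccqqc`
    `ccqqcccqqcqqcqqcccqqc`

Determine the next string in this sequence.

Rewriting the 21 symbols of ccqqcccqqcqqcqqcccqqc one by one yields qqc qqc c c qqc qqc qqc c c qqc c c qqc c c qqc qqc qqc c c qqc; concatenated:

qqcqqcccqqcqqcqqcccqqcccqqcccqqcqqcqqcccqqc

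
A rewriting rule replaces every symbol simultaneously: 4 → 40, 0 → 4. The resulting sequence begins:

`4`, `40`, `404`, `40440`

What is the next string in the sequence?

Apply φ to 40440 symbol by symbol: 4→40, 0→4, 4→40, 4→40, 0→4; joined: 40 4 40 40 4.

40440404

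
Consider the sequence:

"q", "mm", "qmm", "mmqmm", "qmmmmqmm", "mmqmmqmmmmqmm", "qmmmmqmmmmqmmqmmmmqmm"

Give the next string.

From term 3 onward, concatenate the second-to-last term with the last: q·mm = qmm, mm·qmm = mmqmm, …
The next term joins mmqmmqmmmmqmm and qmmmmqmmmmqmmqmmmmqmm.

mmqmmqmmmmqmmqmmmmqmmmmqmmqmmmmqmm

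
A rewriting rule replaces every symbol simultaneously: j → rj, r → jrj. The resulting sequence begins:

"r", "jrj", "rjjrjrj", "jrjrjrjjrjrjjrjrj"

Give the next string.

Rewriting the 17 symbols of jrjrjrjjrjrjjrjrj one by one yields rj jrj rj jrj rj jrj rj rj jrj rj jrj rj rj jrj rj jrj rj; concatenated:

rjjrjrjjrjrjjrjrjrjjrjrjjrjrjrjjrjrjjrjrj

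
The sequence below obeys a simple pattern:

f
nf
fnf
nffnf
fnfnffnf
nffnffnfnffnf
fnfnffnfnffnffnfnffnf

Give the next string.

This is a Fibonacci-style word recurrence s(k) = s(k−2)·s(k−1): e.g. f·nf = fnf.
Continuing: nffnffnfnffnf · fnfnffnfnffnffnfnffnf gives term 8.

nffnffnfnffnffnfnffnfnffnffnfnffnf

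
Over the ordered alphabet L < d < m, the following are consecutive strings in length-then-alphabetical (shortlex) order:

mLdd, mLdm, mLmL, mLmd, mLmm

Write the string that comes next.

Find the rightmost character of mLmm below m, bump it to the next letter, and reset everything to its right to L.

mdLL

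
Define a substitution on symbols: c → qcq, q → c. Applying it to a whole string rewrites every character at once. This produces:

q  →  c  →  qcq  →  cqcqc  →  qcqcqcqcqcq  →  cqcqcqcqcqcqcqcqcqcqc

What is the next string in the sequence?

Replace each of the 21 characters of cqcqcqcqcqcqcqcqcqcqc in place — qcq c qcq c qcq c qcq c qcq c qcq c qcq c qcq c qcq c qcq c qcq — and concatenate.

qcqcqcqcqcqcqcqcqcqcqcqcqcqcqcqcqcqcqcqcqcq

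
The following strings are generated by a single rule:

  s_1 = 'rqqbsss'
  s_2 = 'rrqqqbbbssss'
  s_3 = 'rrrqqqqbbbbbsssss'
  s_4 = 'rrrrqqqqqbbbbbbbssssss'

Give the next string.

Term n consists of n r's, followed by n+1 q's, followed by 2n-1 b's, followed by n+2 s's (n = 1, 2, …).
For the next term, n = 5, so the run lengths are 5, 6, 9, 7.

rrrrrqqqqqqbbbbbbbbbsssssss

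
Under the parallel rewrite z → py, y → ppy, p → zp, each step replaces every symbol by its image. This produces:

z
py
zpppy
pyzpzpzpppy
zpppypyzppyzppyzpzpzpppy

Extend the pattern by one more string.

Rewriting the 24 symbols of zpppypyzppyzppyzpzpzpppy one by one yields py zp zp zp ppy zp ppy py zp zp ppy py zp zp ppy py zp py zp py zp zp zp ppy; concatenated:

pyzpzpzpppyzpppypyzpzpppypyzpzpppypyzppyzppyzpzpzpppy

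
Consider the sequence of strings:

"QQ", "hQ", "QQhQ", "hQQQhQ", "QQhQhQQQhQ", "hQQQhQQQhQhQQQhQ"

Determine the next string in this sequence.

This is a Fibonacci-style word recurrence s(k) = s(k−2)·s(k−1): e.g. QQ·hQ = QQhQ.
So term 7 is QQhQhQQQhQ·hQQQhQQQhQhQQQhQ.

QQhQhQQQhQhQQQhQQQhQhQQQhQ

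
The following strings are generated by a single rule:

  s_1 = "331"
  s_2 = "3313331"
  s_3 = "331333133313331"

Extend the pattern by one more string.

3313331333133313331333133313331

s(k+1) = s(k)·3·s(k) — each term doubles the last with '3' between the halves.
So the next term is two copies of 331333133313331 with '3' between the halves.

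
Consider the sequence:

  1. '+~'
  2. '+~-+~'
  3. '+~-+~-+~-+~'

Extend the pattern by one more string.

Each string is two copies of the previous one joined by '-'.
Doubling +~-+~-+~-+~ with '-' between the halves:

+~-+~-+~-+~-+~-+~-+~-+~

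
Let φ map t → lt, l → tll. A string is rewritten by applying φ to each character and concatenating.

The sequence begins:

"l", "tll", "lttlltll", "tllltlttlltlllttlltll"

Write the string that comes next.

Applying the rule to each of the 21 symbols of tllltlttlltlllttlltll gives the pieces lt tll tll tll lt tll lt lt tll tll lt tll tll tll lt lt tll tll lt tll tll, which concatenate to the answer.

lttlltlltlllttllltlttlltlllttlltlltllltlttlltlllttlltll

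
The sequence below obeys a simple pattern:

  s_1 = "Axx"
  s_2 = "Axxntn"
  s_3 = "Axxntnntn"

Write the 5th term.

Each term is the previous one with ntn appended.
From Axxntnntn, 2 further steps: Axxntnntn → Axxntnntnntn → (answer).

Axxntnntnntnntn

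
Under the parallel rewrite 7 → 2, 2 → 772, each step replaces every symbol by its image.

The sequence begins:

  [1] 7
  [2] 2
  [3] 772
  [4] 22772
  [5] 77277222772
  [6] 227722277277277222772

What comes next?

Replace each of the 21 characters of 227722277277277222772 in place — 772 772 2 2 772 772 772 2 2 772 2 2 772 2 2 772 772 772 2 2 772 — and concatenate.

7727722277277277222772227722277277277222772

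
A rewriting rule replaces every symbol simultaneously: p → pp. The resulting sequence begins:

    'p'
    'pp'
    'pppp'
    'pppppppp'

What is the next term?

Expanding pppppppp: p→pp, p→pp, p→pp, p→pp, p→pp, p→pp, p→pp, p→pp. Concatenated: pp pp pp pp pp pp pp pp.

pppppppppppppppp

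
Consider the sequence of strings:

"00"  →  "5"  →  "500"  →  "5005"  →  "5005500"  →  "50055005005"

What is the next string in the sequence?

Each term (from the third on) is the previous term followed by the one before it: term 3 = 5·00 = 500.
The next term joins 50055005005 and 5005500.

500550050055005500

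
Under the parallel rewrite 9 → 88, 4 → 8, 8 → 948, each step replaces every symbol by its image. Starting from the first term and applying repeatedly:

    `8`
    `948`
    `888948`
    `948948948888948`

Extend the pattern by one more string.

888948888948888948948948948888948

Replace each of the 15 characters of 948948948888948 in place — 88 8 948 88 8 948 88 8 948 948 948 948 88 8 948 — and concatenate.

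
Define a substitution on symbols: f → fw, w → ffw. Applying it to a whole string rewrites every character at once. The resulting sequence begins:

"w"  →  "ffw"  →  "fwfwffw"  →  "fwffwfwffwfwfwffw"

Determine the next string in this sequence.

Applying the rule to each of the 17 symbols of fwffwfwffwfwfwffw gives the pieces fw ffw fw fw ffw fw ffw fw fw ffw fw ffw fw ffw fw fw ffw, which concatenate to the answer.

fwffwfwfwffwfwffwfwfwffwfwffwfwffwfwfwffw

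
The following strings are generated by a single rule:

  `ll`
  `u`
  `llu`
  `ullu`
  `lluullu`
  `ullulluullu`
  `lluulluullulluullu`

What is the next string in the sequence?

From term 3 onward, concatenate the second-to-last term with the last: ll·u = llu, u·llu = ullu, …
So term 8 is ullulluullu·lluulluullulluullu.

ullulluullulluulluullulluullu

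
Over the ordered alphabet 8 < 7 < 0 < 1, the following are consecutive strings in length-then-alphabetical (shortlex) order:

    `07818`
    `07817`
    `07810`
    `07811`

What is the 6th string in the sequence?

Advancing 2 positions from 07811 through 07811 → 07788 reaches term 6.

07787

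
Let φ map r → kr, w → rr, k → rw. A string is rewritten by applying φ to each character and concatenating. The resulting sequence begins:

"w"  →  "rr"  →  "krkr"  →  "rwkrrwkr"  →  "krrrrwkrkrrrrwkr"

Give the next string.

rwkrkrkrkrrrrwkrrwkrkrkrkrrrrwkr

Replace each of the 16 characters of krrrrwkrkrrrrwkr in place — rw kr kr kr kr rr rw kr rw kr kr kr kr rr rw kr — and concatenate.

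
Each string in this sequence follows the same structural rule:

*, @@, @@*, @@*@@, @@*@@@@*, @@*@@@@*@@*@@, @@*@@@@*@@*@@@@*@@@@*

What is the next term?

@@*@@@@*@@*@@@@*@@@@*@@*@@@@*@@*@@

From term 3 onward, concatenate the last term with the second-to-last: @@·* = @@*, @@*·@@ = @@*@@, …
The next term joins @@*@@@@*@@*@@@@*@@@@* and @@*@@@@*@@*@@.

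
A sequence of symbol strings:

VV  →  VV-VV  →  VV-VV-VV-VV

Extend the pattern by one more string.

VV-VV-VV-VV-VV-VV-VV-VV

s(k+1) = s(k)·-·s(k) — each term doubles the last with '-' between the halves.
So the next term is two copies of VV-VV-VV-VV with '-' between the halves.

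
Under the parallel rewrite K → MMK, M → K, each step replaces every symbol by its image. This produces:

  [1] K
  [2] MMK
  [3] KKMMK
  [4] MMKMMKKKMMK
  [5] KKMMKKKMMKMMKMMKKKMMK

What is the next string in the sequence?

Rewriting the 21 symbols of KKMMKKKMMKMMKMMKKKMMK one by one yields MMK MMK K K MMK MMK MMK K K MMK K K MMK K K MMK MMK MMK K K MMK; concatenated:

MMKMMKKKMMKMMKMMKKKMMKKKMMKKKMMKMMKMMKKKMMK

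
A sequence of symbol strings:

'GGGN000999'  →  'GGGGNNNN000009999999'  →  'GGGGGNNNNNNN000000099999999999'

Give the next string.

GGGGGGNNNNNNNNNN000000000999999999999999

Reading off run lengths: G runs 3, 4, 5; N runs 1, 4, 7; 0 runs 3, 5, 7; 9 runs 3, 7, 11 — each is linear in n (n = 1, 2, …).
At n = 4 the blocks have lengths 6, 10, 9, 15.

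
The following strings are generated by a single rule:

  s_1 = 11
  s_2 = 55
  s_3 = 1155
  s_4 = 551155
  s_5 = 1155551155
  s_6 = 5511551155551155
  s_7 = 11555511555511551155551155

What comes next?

551155115555115511555511555511551155551155

Each term (from the third on) is the two preceding terms concatenated in order: term 3 = 11·55 = 1155.
The next term joins 5511551155551155 and 11555511555511551155551155.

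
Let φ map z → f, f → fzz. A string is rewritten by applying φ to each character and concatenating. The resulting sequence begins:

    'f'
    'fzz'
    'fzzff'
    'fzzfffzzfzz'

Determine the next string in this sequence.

Rewriting each symbol of fzzfffzzfzz: f→fzz, z→f, z→f, f→fzz, f→fzz, f→fzz, z→f, z→f, f→fzz, z→f, z→f, which concatenates to fzz f f fzz fzz fzz f f fzz f f.

fzzfffzzfzzfzzfffzzff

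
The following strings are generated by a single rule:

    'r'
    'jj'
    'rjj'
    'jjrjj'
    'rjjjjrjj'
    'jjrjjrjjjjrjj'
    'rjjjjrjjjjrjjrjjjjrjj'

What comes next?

Each term (from the third on) is the two preceding terms concatenated in order: term 3 = r·jj = rjj.
So term 8 is jjrjjrjjjjrjj·rjjjjrjjjjrjjrjjjjrjj.

jjrjjrjjjjrjjrjjjjrjjjjrjjrjjjjrjj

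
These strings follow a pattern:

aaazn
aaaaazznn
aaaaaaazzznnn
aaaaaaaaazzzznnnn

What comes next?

Each string has the form a^{2n+1} z^{n} n^{n} (n = 1, 2, …).
At n = 5 the blocks have lengths 11, 5, 5.

aaaaaaaaaaazzzzznnnnn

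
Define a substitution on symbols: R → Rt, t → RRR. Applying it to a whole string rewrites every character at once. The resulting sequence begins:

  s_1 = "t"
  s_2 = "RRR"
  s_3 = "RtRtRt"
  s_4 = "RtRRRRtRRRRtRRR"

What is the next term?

Replace each of the 15 characters of RtRRRRtRRRRtRRR in place — Rt RRR Rt Rt Rt Rt RRR Rt Rt Rt Rt RRR Rt Rt Rt — and concatenate.

RtRRRRtRtRtRtRRRRtRtRtRtRRRRtRtRt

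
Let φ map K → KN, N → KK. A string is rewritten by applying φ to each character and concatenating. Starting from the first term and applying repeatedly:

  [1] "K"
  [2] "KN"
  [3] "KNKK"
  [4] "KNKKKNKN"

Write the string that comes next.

Rewriting each symbol of KNKKKNKN: K→KN, N→KK, K→KN, K→KN, K→KN, N→KK, K→KN, N→KK, which concatenates to KN KK KN KN KN KK KN KK.

KNKKKNKNKNKKKNKK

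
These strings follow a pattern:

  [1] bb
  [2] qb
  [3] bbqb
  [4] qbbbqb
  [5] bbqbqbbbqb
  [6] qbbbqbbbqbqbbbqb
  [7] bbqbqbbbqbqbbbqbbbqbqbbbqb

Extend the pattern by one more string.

Each term (from the third on) is the two preceding terms concatenated in order: term 3 = bb·qb = bbqb.
Continuing: qbbbqbbbqbqbbbqb · bbqbqbbbqbqbbbqbbbqbqbbbqb gives term 8.

qbbbqbbbqbqbbbqbbbqbqbbbqbqbbbqbbbqbqbbbqb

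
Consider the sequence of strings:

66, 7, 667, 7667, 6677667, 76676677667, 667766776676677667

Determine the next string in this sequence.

76676677667667766776676677667

This is a Fibonacci-style word recurrence s(k) = s(k−2)·s(k−1): e.g. 66·7 = 667.
Continuing: 76676677667 · 667766776676677667 gives term 8.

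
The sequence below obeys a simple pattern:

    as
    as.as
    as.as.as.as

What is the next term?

Every step duplicates the string with '.' between the halves.
So the next term is two copies of as.as.as.as with '.' between the halves.

as.as.as.as.as.as.as.as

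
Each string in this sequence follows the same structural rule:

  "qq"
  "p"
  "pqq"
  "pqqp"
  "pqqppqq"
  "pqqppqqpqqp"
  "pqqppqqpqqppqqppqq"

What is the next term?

This is a Fibonacci-style word recurrence s(k) = s(k−1)·s(k−2): e.g. p·qq = pqq.
Continuing: pqqppqqpqqppqqppqq · pqqppqqpqqp gives term 8.

pqqppqqpqqppqqppqqpqqppqqpqqp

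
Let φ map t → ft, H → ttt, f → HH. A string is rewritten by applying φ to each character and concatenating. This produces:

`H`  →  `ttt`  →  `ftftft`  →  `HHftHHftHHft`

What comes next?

ttttttHHftttttttHHftttttttHHft

Apply φ to HHftHHftHHft symbol by symbol: H→ttt, H→ttt, f→HH, t→ft, H→ttt, H→ttt, f→HH, t→ft, H→ttt, H→ttt, f→HH, t→ft; joined: ttt ttt HH ft ttt ttt HH ft ttt ttt HH ft.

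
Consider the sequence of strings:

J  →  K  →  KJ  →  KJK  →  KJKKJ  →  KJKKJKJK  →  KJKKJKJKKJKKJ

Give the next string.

KJKKJKJKKJKKJKJKKJKJK

This is a Fibonacci-style word recurrence s(k) = s(k−1)·s(k−2): e.g. K·J = KJ.
The next term joins KJKKJKJKKJKKJ and KJKKJKJK.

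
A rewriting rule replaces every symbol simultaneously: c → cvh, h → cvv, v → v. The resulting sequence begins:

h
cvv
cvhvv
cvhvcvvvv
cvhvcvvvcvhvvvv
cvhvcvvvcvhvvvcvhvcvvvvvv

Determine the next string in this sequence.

cvhvcvvvcvhvvvcvhvcvvvvvcvhvcvvvcvhvvvvvv

φ(cvhvcvvvcvhvvvcvhvcvvvvvv) expands symbol-by-symbol to cvh v cvv v cvh v v v cvh v cvv v v v cvh v cvv v cvh v v v v v v; joining the 25 pieces gives the next term.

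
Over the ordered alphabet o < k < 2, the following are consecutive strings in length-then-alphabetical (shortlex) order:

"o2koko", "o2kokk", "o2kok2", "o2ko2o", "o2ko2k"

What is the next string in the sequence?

o2ko22

The successor of o2ko2k increments the rightmost position that isn't already 2 and resets every position after it to o.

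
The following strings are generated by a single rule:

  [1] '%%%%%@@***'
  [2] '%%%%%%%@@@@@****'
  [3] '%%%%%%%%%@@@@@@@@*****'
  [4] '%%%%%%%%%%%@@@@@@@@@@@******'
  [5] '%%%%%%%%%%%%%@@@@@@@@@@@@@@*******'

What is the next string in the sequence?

Reading off run lengths: % runs 5, 7, 9, 11, 13; @ runs 2, 5, 8, 11, 14; * runs 3, 4, 5, 6, 7 — each is linear in n (n = 1, 2, …).
At n = 6 the blocks have lengths 15, 17, 8.

%%%%%%%%%%%%%%%@@@@@@@@@@@@@@@@@********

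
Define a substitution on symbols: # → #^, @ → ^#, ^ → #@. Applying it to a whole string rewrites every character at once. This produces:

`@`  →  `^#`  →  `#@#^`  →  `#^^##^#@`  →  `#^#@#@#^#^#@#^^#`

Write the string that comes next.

Applying the rule to each of the 16 symbols of #^#@#@#^#^#@#^^# gives the pieces #^ #@ #^ ^# #^ ^# #^ #@ #^ #@ #^ ^# #^ #@ #@ #^, which concatenate to the answer.

#^#@#^^##^^##^#@#^#@#^^##^#@#@#^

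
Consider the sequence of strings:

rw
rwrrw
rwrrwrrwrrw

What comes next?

rwrrwrrwrrwrrwrrwrrwrrw

Each string is two copies of the previous one joined by 'r'.
One more doubling of rwrrwrrwrrw gives the answer.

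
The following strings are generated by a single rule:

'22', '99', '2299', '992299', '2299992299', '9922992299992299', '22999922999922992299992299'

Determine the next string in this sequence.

This is a Fibonacci-style word recurrence s(k) = s(k−2)·s(k−1): e.g. 22·99 = 2299.
So term 8 is 9922992299992299·22999922999922992299992299.

992299229999229922999922999922992299992299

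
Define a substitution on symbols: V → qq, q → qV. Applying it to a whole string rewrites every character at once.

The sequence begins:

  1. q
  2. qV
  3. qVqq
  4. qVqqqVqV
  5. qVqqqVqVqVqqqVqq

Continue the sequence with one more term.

qVqqqVqVqVqqqVqqqVqqqVqVqVqqqVqV

Replace each of the 16 characters of qVqqqVqVqVqqqVqq in place — qV qq qV qV qV qq qV qq qV qq qV qV qV qq qV qV — and concatenate.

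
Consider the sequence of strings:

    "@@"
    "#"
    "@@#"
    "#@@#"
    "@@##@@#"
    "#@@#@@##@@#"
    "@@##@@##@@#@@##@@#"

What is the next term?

Each term (from the third on) is the two preceding terms concatenated in order: term 3 = @@·# = @@#.
Continuing: #@@#@@##@@# · @@##@@##@@#@@##@@# gives term 8.

#@@#@@##@@#@@##@@##@@#@@##@@#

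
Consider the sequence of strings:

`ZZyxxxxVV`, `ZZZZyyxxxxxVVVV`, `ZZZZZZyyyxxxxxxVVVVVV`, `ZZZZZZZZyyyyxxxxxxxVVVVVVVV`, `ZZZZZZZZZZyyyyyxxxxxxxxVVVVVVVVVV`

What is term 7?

ZZZZZZZZZZZZZZyyyyyyyxxxxxxxxxxVVVVVVVVVVVVVV

The n-th term is 2n Z's then n y's then n+3 x's then 2n V's (n = 1, 2, …).
At n = 7 the blocks have lengths 14, 7, 10, 14.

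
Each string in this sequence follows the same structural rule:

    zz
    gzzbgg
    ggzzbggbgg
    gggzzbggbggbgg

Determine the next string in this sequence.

Each term wraps the previous one in g on the left and bgg on the right.
Applying this once more to gggzzbggbggbgg:

ggggzzbggbggbggbgg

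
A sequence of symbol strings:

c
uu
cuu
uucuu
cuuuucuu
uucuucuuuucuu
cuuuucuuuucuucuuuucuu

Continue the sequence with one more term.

uucuucuuuucuucuuuucuuuucuucuuuucuu

This is a Fibonacci-style word recurrence s(k) = s(k−2)·s(k−1): e.g. c·uu = cuu.
So term 8 is uucuucuuuucuu·cuuuucuuuucuucuuuucuu.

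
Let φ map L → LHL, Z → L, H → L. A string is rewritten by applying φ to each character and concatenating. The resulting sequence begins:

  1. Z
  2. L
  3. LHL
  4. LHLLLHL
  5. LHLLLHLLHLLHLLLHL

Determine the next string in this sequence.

Applying the rule to each of the 17 symbols of LHLLLHLLHLLHLLLHL gives the pieces LHL L LHL LHL LHL L LHL LHL L LHL LHL L LHL LHL LHL L LHL, which concatenate to the answer.

LHLLLHLLHLLHLLLHLLHLLLHLLHLLLHLLHLLHLLLHL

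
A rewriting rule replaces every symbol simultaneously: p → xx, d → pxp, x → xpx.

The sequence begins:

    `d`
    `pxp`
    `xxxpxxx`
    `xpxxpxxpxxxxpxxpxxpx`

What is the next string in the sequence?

Rewriting the 20 symbols of xpxxpxxpxxxxpxxpxxpx one by one yields xpx xx xpx xpx xx xpx xpx xx xpx xpx xpx xpx xx xpx xpx xx xpx xpx xx xpx; concatenated:

xpxxxxpxxpxxxxpxxpxxxxpxxpxxpxxpxxxxpxxpxxxxpxxpxxxxpx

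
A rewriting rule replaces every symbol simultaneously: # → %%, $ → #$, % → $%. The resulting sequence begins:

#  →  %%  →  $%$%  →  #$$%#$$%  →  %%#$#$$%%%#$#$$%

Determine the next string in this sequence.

φ(%%#$#$$%%%#$#$$%) expands symbol-by-symbol to $% $% %% #$ %% #$ #$ $% $% $% %% #$ %% #$ #$ $%; joining the 16 pieces gives the next term.

$%$%%%#$%%#$#$$%$%$%%%#$%%#$#$$%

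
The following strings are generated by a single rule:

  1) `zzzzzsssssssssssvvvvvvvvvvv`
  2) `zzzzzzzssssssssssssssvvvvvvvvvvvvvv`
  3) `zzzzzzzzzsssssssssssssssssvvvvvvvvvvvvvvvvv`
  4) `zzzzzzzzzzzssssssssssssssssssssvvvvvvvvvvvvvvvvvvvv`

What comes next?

zzzzzzzzzzzzzsssssssssssssssssssssssvvvvvvvvvvvvvvvvvvvvvvv

Term n consists of 2n-1 z's, followed by 3n+2 s's, followed by 3n+2 v's, where the shown terms are n = 3, 4, 5, 6.
Setting n = 7 gives 13, 23, 23 characters in each block.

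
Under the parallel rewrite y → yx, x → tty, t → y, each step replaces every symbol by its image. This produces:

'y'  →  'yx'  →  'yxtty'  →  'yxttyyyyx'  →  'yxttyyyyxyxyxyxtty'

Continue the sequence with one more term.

Applying the rule to each of the 18 symbols of yxttyyyyxyxyxyxtty gives the pieces yx tty y y yx yx yx yx tty yx tty yx tty yx tty y y yx, which concatenate to the answer.

yxttyyyyxyxyxyxttyyxttyyxttyyxttyyyyx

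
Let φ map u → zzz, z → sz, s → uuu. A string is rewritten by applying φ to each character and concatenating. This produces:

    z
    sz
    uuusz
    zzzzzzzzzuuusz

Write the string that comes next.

szszszszszszszszszzzzzzzzzzuuusz

φ(zzzzzzzzzuuusz) expands symbol-by-symbol to sz sz sz sz sz sz sz sz sz zzz zzz zzz uuu sz; joining the 14 pieces gives the next term.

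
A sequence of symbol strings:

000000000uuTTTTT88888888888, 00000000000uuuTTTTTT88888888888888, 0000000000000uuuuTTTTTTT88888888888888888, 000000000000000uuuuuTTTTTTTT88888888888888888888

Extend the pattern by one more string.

00000000000000000uuuuuuTTTTTTTTT88888888888888888888888

The n-th term is 2n+3 0's then n-1 u's then n+2 T's then 3n+2 8's, where the shown terms are n = 3, 4, 5, 6.
Setting n = 7 gives 17, 6, 9, 23 characters in each block.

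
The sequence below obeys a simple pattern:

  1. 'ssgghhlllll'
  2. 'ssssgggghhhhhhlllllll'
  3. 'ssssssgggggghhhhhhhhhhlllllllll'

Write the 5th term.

Term n consists of 2n s's, followed by 2n g's, followed by 4n-2 h's, followed by 2n+3 l's (n = 1, 2, …).
At n = 5 the blocks have lengths 10, 10, 18, 13.

ssssssssssgggggggggghhhhhhhhhhhhhhhhhhlllllllllllll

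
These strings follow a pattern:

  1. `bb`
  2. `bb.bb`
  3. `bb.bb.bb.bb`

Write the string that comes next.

Each string is two copies of the previous one joined by '.'.
One more doubling of bb.bb.bb.bb gives the answer.

bb.bb.bb.bb.bb.bb.bb.bb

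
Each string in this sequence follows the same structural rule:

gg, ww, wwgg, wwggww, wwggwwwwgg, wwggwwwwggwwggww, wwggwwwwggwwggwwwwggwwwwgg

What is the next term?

wwggwwwwggwwggwwwwggwwwwggwwggwwwwggwwggww

From term 3 onward, concatenate the last term with the second-to-last: ww·gg = wwgg, wwgg·ww = wwggww, …
So term 8 is wwggwwwwggwwggwwwwggwwwwgg·wwggwwwwggwwggww.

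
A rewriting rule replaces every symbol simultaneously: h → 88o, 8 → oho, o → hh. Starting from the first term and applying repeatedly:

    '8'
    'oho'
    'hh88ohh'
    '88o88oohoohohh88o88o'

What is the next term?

ohoohohhohoohohhhh88ohhhh88ohh88o88oohoohohhohoohohh

Applying the rule to each of the 20 symbols of 88o88oohoohohh88o88o gives the pieces oho oho hh oho oho hh hh 88o hh hh 88o hh 88o 88o oho oho hh oho oho hh, which concatenate to the answer.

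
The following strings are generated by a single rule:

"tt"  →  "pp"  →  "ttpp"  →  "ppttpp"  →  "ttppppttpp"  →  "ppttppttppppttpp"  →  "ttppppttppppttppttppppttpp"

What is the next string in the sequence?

ppttppttppppttppttppppttppppttppttppppttpp

From term 3 onward, concatenate the second-to-last term with the last: tt·pp = ttpp, pp·ttpp = ppttpp, …
So term 8 is ppttppttppppttpp·ttppppttppppttppttppppttpp.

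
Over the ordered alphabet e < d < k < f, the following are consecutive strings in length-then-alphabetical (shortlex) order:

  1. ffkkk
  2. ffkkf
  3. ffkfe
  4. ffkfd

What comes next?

ffkfk

The successor of ffkfd increments the rightmost position that isn't already f and resets every position after it to e.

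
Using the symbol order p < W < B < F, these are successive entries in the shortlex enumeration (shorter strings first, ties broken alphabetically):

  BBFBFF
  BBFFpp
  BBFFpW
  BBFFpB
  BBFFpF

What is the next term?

BBFFWp

Treat BBFFpF as a base-4 numeral over the given alphabet and add one, carrying through any trailing F's.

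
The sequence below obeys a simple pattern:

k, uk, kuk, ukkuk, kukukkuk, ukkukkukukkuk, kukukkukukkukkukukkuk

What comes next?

Each term (from the third on) is the two preceding terms concatenated in order: term 3 = k·uk = kuk.
So term 8 is ukkukkukukkuk·kukukkukukkukkukukkuk.

ukkukkukukkukkukukkukukkukkukukkuk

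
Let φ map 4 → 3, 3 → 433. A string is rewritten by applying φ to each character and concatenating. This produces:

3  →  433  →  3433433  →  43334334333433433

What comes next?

34334334333433433343343343334334333433433

φ(43334334333433433) expands symbol-by-symbol to 3 433 433 433 3 433 433 3 433 433 433 3 433 433 3 433 433; joining the 17 pieces gives the next term.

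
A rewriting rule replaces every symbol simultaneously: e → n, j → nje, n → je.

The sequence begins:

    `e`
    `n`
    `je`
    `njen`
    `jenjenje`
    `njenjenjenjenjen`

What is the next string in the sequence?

Rewriting the 16 symbols of njenjenjenjenjen one by one yields je nje n je nje n je nje n je nje n je nje n je; concatenated:

jenjenjenjenjenjenjenjenjenjenje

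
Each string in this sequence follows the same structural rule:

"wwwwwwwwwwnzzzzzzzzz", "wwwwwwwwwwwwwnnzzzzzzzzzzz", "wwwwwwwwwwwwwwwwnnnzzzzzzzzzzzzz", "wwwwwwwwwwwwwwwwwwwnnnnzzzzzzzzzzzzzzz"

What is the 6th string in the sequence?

wwwwwwwwwwwwwwwwwwwwwwwwwnnnnnnzzzzzzzzzzzzzzzzzzz

Reading off run lengths: w runs 10, 13, 16, 19; n runs 1, 2, 3, 4; z runs 9, 11, 13, 15 — each is linear in n, where the shown terms are n = 3, 4, 5, 6.
At n = 8 the blocks have lengths 25, 6, 19.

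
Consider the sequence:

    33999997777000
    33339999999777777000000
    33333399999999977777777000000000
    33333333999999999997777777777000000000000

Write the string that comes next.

33333333339999999999999777777777777000000000000000

Reading off run lengths: 3 runs 2, 4, 6, 8; 9 runs 5, 7, 9, 11; 7 runs 4, 6, 8, 10; 0 runs 3, 6, 9, 12 — each is linear in n (n = 1, 2, …).
For the next term, n = 5, so the run lengths are 10, 13, 12, 15.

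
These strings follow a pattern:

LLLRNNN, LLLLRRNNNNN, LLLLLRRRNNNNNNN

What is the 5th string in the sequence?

Reading off run lengths: L runs 3, 4, 5; R runs 1, 2, 3; N runs 3, 5, 7 — each is linear in n, where the shown terms are n = 2, 3, 4.
Setting n = 6 gives 7, 5, 11 characters in each block.

LLLLLLLRRRRRNNNNNNNNNNN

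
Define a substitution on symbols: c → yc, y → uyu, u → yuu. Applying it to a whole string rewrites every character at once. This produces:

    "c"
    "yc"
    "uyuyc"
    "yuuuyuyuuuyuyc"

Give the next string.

uyuyuuyuuyuuuyuyuuuyuyuuyuuyuuuyuyuuuyuyc

Replace each of the 14 characters of yuuuyuyuuuyuyc in place — uyu yuu yuu yuu uyu yuu uyu yuu yuu yuu uyu yuu uyu yc — and concatenate.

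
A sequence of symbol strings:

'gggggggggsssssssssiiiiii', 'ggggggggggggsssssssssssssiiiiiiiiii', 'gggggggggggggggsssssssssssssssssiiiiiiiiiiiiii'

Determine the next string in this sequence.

Each string has the form g^{3n+3} s^{4n+1} i^{4n-2}, where the shown terms are n = 2, 3, 4.
At n = 5 the blocks have lengths 18, 21, 18.

ggggggggggggggggggsssssssssssssssssssssiiiiiiiiiiiiiiiiii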